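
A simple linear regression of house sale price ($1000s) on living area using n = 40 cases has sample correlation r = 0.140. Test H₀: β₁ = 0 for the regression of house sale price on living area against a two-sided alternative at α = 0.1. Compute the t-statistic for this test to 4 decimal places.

t = 0.8716

t = r·√(n − 2)/√(1 − r²) = 0.140·√38/√0.9804 = 0.8716.
df = n − 2 = 38.
Two-sided p ≈ 0.3889, which is ≥ 0.1, so fail to reject H₀.
The data do not give significant evidence of a linear association between living area and house sale price.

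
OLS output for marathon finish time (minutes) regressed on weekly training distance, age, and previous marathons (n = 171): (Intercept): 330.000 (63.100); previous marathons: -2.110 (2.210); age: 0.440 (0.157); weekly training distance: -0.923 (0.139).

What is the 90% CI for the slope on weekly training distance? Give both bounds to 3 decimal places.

(-1.153, -0.693)

Read off: b = -0.923, SE = 0.139 for weekly training distance.
df = n − k − 1 = 171 − 3 − 1 = 167.
t* = t_{0.05, 167} = 1.654029.
Margin = t* × SE = 1.654029 × 0.139 = 0.22991.
CI: -0.923 ± 0.22991 → (-1.153, -0.693).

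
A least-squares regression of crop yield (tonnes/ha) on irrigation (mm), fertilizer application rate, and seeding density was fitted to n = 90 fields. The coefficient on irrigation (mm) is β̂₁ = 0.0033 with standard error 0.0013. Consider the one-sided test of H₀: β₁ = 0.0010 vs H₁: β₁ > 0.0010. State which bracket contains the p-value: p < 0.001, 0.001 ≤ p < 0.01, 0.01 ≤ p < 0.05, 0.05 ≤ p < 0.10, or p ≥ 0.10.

t = (0.0033 − 0.0010) / 0.0013 = 1.769.
df = n − k − 1 = 90 − 3 − 1 = 86.
One-sided p = P(T_{86} > t) ≈ 0.0402.
So 0.01 ≤ p < 0.05.

0.01 ≤ p < 0.05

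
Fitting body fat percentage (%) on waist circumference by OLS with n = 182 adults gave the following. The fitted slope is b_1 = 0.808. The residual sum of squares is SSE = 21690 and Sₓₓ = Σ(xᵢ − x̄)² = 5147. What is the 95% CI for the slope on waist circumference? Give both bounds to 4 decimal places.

MSE = SSE/(n − 2) = 21690/180 = 120.5.
SE(b_1) = √(MSE/Sₓₓ) = √(120.5/5147) = 0.153009.
df = n − 2 = 180.
t* = t_{0.025, 180} = 1.973231.
Margin = t* × SE = 1.973231 × 0.153009 = 0.301922.
CI: 0.808 ± 0.301922 → (0.5061, 1.1099).
With 95% confidence, each one-unit increase in waist circumference is associated with a change of between 0.5061 and 1.1099 % in body fat percentage.

(0.5061, 1.1099)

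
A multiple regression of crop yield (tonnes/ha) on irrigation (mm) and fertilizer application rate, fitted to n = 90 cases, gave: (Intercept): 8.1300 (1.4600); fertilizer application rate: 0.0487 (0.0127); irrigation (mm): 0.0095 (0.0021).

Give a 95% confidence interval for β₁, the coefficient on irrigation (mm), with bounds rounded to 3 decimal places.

Read off: b = 0.0095, SE = 0.0021 for irrigation (mm).
df = n − k − 1 = 90 − 2 − 1 = 87.
t* = t_{0.025, 87} = 1.987608.
Margin = t* × SE = 1.987608 × 0.0021 = 0.00417.
CI: 0.0095 ± 0.00417 → (0.005, 0.014).

(0.005, 0.014)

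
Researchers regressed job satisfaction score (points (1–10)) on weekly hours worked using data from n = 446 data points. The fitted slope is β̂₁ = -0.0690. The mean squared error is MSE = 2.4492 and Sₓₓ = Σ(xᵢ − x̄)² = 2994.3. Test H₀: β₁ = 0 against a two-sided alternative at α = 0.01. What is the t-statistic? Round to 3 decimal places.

SE(β̂₁) = √(MSE/Sₓₓ) = √(2.4492/2994.3) = 0.0285999.
t = -0.0690 / 0.0285999 = -2.413.
df = n − 2 = 444.
Two-sided p ≈ 0.0162, which is ≥ 0.01, so fail to reject H₀.
The data do not give significant evidence of an association between weekly hours worked and job satisfaction score.

t = -2.413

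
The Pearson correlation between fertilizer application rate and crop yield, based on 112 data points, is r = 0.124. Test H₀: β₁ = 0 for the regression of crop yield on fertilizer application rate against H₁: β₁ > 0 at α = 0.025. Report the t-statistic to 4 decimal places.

t = 1.3106

t = r·√(n − 2)/√(1 − r²) = 0.124·√110/√0.984624 = 1.3106.
df = n − 2 = 110.
One-sided p ≈ 0.0964, which is ≥ 0.025, so fail to reject H₀.
The data do not give significant evidence of a linear association between fertilizer application rate and crop yield.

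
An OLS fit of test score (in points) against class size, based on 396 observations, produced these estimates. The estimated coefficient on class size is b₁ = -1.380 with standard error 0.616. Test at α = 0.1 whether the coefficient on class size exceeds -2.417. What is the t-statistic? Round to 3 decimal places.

H₀: β₁ = -2.417 vs H₁: β₁ > -2.417.
t = (b₁ − β₁⁰)/SE = (-1.380 − (-2.417)) / 0.616 = 1.683.
df = n − 2 = 396 − 2 = 394.
One-sided p ≈ 0.0465, which is < 0.1, so reject H₀.
There is evidence that the true slope on class size exceeds -2.417 points per unit.

t = 1.683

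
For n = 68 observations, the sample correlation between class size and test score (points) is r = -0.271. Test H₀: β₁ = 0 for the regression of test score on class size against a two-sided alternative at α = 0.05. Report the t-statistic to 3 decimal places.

t = -2.287

t = r·√(n − 2)/√(1 − r²) = -0.271·√66/√0.926559 = -2.287.
df = n − 2 = 66.
Two-sided p ≈ 0.0254, which is < 0.05, so reject H₀.
There is evidence of a linear association between class size and test score.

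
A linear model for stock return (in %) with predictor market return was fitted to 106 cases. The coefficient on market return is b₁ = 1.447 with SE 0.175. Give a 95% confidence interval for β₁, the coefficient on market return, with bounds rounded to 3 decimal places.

(1.100, 1.794)

df = n − 2 = 106 − 2 = 104.
t* = t_{0.025, 104} = 1.983038.
Margin = t* × SE = 1.983038 × 0.175 = 0.34703.
CI: 1.447 ± 0.34703 → (1.100, 1.794).
With 95% confidence, each one-unit increase in market return is associated with a change of between 1.100 and 1.794 % in stock return.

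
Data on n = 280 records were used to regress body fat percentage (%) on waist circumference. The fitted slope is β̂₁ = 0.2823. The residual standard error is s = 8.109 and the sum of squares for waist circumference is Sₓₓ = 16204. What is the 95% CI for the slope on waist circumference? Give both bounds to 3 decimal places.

(0.157, 0.408)

SE(β̂₁) = s/√Sₓₓ = 8.109/√16204 = 0.0637025.
df = n − 2 = 278.
t* = t_{0.025, 278} = 1.968534.
Margin = t* × SE = 1.968534 × 0.0637025 = 0.12540.
CI: 0.2823 ± 0.12540 → (0.157, 0.408).
With 95% confidence, each one-unit increase in waist circumference is associated with a change of between 0.157 and 0.408 % in body fat percentage.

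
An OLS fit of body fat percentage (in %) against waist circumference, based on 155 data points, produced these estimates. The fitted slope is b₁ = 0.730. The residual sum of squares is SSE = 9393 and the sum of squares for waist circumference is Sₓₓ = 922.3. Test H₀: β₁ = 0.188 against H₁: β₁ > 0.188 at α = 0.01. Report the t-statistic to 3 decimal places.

MSE = SSE/(n − 2) = 9393/153 = 61.3922.
SE(b₁) = √(MSE/Sₓₓ) = √(61.3922/922.3) = 0.258.
t = (0.730 − 0.188) / 0.258 = 2.101.
df = n − 2 = 153.
One-sided p ≈ 0.0187, which is ≥ 0.01, so fail to reject H₀.
The data do not give significant evidence that the true slope on waist circumference exceeds 0.188 % per unit.

t = 2.101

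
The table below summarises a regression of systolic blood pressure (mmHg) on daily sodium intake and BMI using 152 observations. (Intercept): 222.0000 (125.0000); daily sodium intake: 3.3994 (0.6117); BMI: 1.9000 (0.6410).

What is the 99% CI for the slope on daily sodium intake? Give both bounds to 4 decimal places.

Read off: b = 3.3994, SE = 0.6117 for daily sodium intake.
df = n − k − 1 = 152 − 2 − 1 = 149.
t* = t_{0.005, 149} = 2.609228.
Margin = t* × SE = 2.609228 × 0.6117 = 1.596065.
CI: 3.3994 ± 1.596065 → (1.8033, 4.9955).

(1.8033, 4.9955)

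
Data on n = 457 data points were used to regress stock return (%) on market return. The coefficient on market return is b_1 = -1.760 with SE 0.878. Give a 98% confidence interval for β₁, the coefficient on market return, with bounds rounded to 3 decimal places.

(-3.810, 0.290)

df = n − 2 = 457 − 2 = 455.
t* = t_{0.01, 455} = 2.334571.
Margin = t* × SE = 2.334571 × 0.878 = 2.04975.
CI: -1.760 ± 2.04975 → (-3.810, 0.290).
With 98% confidence, each one-unit increase in market return is associated with a change of between -3.810 and 0.290 % in stock return.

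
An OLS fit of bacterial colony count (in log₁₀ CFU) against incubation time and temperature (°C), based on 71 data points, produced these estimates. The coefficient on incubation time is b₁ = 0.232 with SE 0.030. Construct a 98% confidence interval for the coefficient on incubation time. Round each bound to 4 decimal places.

df = n − k − 1 = 71 − 2 − 1 = 68.
t* = t_{0.01, 68} = 2.382446.
Margin = t* × SE = 2.382446 × 0.030 = 0.071473.
CI: 0.232 ± 0.071473 → (0.1605, 0.3035).
With 98% confidence, each one-unit increase in incubation time is associated with a change of between 0.1605 and 0.3035 log₁₀ CFU in bacterial colony count, holding the other predictors fixed.

(0.1605, 0.3035)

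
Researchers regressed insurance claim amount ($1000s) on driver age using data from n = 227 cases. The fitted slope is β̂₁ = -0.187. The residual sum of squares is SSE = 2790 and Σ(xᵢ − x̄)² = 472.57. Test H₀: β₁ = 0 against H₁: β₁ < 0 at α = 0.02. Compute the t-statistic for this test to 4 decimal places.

t = -1.1544

MSE = SSE/(n − 2) = 2790/225 = 12.4.
SE(β̂₁) = √(MSE/Sₓₓ) = √(12.4/472.57) = 0.161986.
t = -0.187 / 0.161986 = -1.1544.
df = n − 2 = 225.
One-sided p ≈ 0.1248, which is ≥ 0.02, so fail to reject H₀.
The data do not give significant evidence that the true slope on driver age is negative.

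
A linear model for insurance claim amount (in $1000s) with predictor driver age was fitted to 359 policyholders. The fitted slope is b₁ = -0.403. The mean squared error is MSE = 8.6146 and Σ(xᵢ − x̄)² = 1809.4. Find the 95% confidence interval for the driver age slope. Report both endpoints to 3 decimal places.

SE(b₁) = √(MSE/Sₓₓ) = √(8.6146/1809.4) = 0.0690002.
df = n − 2 = 357.
t* = t_{0.025, 357} = 1.966631.
Margin = t* × SE = 1.966631 × 0.0690002 = 0.13570.
CI: -0.403 ± 0.13570 → (-0.539, -0.267).
With 95% confidence, each one-unit increase in driver age is associated with a change of between -0.539 and -0.267 $1000s in insurance claim amount.

(-0.539, -0.267)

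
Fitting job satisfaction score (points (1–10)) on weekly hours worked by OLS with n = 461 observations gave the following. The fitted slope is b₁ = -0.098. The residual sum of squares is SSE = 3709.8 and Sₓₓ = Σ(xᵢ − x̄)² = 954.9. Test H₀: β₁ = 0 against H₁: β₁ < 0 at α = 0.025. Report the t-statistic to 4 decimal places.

MSE = SSE/(n − 2) = 3709.8/459 = 8.08235.
SE(b₁) = √(MSE/Sₓₓ) = √(8.08235/954.9) = 0.0920005.
t = -0.098 / 0.0920005 = -1.0652.
df = n − 2 = 459.
One-sided p ≈ 0.1437, which is ≥ 0.025, so fail to reject H₀.
The data do not give significant evidence that the true slope on weekly hours worked is negative.

t = -1.0652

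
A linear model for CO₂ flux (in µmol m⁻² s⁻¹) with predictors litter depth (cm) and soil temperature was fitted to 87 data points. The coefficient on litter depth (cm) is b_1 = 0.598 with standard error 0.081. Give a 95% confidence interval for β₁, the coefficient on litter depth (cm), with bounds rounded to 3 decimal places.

df = n − k − 1 = 87 − 2 − 1 = 84.
t* = t_{0.025, 84} = 1.98861.
Margin = t* × SE = 1.98861 × 0.081 = 0.16108.
CI: 0.598 ± 0.16108 → (0.437, 0.759).
With 95% confidence, each one-unit increase in litter depth (cm) is associated with a change of between 0.437 and 0.759 µmol m⁻² s⁻¹ in CO₂ flux, holding the other predictors fixed.

(0.437, 0.759)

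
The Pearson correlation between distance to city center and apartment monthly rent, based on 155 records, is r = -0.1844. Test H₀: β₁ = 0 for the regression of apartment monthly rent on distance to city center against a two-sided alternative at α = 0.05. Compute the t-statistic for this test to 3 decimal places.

t = -2.321

t = r·√(n − 2)/√(1 − r²) = -0.1844·√153/√0.965997 = -2.321.
df = n − 2 = 153.
Two-sided p ≈ 0.0216, which is < 0.05, so reject H₀.
There is evidence of a linear association between distance to city center and apartment monthly rent.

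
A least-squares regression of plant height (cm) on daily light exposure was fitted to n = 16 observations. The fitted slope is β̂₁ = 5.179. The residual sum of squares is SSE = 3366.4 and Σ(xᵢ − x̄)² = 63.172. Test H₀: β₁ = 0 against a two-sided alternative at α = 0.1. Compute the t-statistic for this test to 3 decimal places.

t = 2.655

MSE = SSE/(n − 2) = 3366.4/14 = 240.457.
SE(β̂₁) = √(MSE/Sₓₓ) = √(240.457/63.172) = 1.951.
t = 5.179 / 1.951 = 2.655.
df = n − 2 = 14.
Two-sided p ≈ 0.0189, which is < 0.1, so reject H₀.
There is evidence that daily light exposure is associated with plant height.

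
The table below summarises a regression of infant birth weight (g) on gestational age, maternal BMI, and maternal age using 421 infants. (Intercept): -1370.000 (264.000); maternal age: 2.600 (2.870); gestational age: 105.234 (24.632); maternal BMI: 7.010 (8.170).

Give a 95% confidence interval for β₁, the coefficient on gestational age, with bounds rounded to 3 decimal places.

Read off: b = 105.234, SE = 24.632 for gestational age.
df = n − k − 1 = 421 − 3 − 1 = 417.
t* = t_{0.025, 417} = 1.965669.
Margin = t* × SE = 1.965669 × 24.632 = 48.41836.
CI: 105.234 ± 48.41836 → (56.816, 153.652).

(56.816, 153.652)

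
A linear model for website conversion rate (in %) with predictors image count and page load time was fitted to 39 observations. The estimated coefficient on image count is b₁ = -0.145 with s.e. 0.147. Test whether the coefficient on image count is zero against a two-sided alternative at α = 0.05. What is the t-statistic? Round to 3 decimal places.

H₀: β₁ = 0 vs H₁: β₁ ≠ 0.
t = (b₁ − β₁⁰)/SE = -0.145 / 0.147 = -0.986.
df = n − k − 1 = 39 − 2 − 1 = 36.
Two-sided p ≈ 0.3305, which is ≥ 0.05, so fail to reject H₀.
The data do not give significant evidence of an association between image count and website conversion rate, after adjusting for the other predictors.

t = -0.986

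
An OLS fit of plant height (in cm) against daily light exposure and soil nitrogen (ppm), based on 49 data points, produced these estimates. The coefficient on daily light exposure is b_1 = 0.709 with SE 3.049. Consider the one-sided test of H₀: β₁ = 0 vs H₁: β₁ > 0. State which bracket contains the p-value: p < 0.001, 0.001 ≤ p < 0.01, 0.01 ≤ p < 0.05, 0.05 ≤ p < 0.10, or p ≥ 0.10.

t = 0.709 / 3.049 = 0.233.
df = n − k − 1 = 49 − 2 − 1 = 46.
One-sided p = P(T_{46} > t) ≈ 0.4086.
So p ≥ 0.10.

p ≥ 0.10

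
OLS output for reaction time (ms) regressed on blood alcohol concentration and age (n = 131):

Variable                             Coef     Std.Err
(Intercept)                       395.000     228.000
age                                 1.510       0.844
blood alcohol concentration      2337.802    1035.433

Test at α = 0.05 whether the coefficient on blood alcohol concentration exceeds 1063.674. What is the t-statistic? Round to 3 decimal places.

Read off: b = 2337.802, SE = 1035.433 for blood alcohol concentration.
H₀: β₁ = 1063.674 vs H₁: β₁ > 1063.674.
t = (2337.802 − 1063.674) / 1035.433 = 1.231.
df = n − k − 1 = 131 − 2 − 1 = 128.
One-sided p ≈ 0.1104, which is ≥ 0.05, so fail to reject H₀.
The data do not give significant evidence that the true slope on blood alcohol concentration exceeds 1063.674 ms per unit, holding the other predictors fixed.

t = 1.231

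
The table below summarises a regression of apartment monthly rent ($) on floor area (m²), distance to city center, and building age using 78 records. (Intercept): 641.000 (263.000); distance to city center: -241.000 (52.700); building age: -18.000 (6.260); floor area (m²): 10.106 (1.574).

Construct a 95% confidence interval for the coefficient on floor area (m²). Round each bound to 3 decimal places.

Read off: b = 10.106, SE = 1.574 for floor area (m²).
df = n − k − 1 = 78 − 3 − 1 = 74.
t* = t_{0.025, 74} = 1.992543.
Margin = t* × SE = 1.992543 × 1.574 = 3.13626.
CI: 10.106 ± 3.13626 → (6.970, 13.242).

(6.970, 13.242)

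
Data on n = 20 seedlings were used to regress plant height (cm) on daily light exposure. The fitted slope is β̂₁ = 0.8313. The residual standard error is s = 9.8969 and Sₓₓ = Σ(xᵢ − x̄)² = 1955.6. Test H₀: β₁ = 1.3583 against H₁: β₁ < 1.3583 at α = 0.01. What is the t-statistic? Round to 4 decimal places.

t = -2.3548

SE(β̂₁) = s/√Sₓₓ = 9.8969/√1955.6 = 0.2238.
t = (0.8313 − 1.3583) / 0.2238 = -2.3548.
df = n − 2 = 18.
One-sided p ≈ 0.0150, which is ≥ 0.01, so fail to reject H₀.
The data do not give significant evidence that the true slope on daily light exposure is below 1.3583 cm per unit.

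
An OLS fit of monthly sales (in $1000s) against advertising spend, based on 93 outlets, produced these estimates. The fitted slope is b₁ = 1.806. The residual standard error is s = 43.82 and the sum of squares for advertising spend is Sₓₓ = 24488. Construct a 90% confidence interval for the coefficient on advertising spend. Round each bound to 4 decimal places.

SE(b₁) = s/√Sₓₓ = 43.82/√24488 = 0.280024.
df = n − 2 = 91.
t* = t_{0.05, 91} = 1.661771.
Margin = t* × SE = 1.661771 × 0.280024 = 0.465336.
CI: 1.806 ± 0.465336 → (1.3407, 2.2713).
With 90% confidence, each one-unit increase in advertising spend is associated with a change of between 1.3407 and 2.2713 $1000s in monthly sales.

(1.3407, 2.2713)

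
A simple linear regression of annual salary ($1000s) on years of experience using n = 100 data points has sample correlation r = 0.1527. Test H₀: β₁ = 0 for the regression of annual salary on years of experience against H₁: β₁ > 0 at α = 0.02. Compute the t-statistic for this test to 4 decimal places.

t = 1.5296

t = r·√(n − 2)/√(1 − r²) = 0.1527·√98/√0.976683 = 1.5296.
df = n − 2 = 98.
One-sided p ≈ 0.0647, which is ≥ 0.02, so fail to reject H₀.
The data do not give significant evidence of a linear association between years of experience and annual salary.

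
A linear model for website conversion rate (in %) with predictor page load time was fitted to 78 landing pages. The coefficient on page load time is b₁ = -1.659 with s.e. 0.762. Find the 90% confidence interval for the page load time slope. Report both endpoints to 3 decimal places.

df = n − 2 = 78 − 2 = 76.
t* = t_{0.05, 76} = 1.665151.
Margin = t* × SE = 1.665151 × 0.762 = 1.26885.
CI: -1.659 ± 1.26885 → (-2.928, -0.390).
With 90% confidence, each one-unit increase in page load time is associated with a change of between -2.928 and -0.390 % in website conversion rate.

(-2.928, -0.390)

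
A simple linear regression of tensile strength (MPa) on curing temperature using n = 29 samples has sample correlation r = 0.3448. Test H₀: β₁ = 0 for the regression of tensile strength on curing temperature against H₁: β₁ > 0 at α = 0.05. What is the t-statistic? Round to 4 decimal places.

t = r·√(n − 2)/√(1 − r²) = 0.3448·√27/√0.881113 = 1.9087.
df = n − 2 = 27.
One-sided p ≈ 0.0335, which is < 0.05, so reject H₀.
There is evidence of a linear association between curing temperature and tensile strength.

t = 1.9087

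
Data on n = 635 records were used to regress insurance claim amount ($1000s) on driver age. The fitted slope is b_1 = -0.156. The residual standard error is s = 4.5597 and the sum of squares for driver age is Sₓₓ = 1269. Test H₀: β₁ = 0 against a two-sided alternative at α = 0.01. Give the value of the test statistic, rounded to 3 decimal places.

SE(b_1) = s/√Sₓₓ = 4.5597/√1269 = 0.127999.
t = -0.156 / 0.127999 = -1.219.
df = n − 2 = 633.
Two-sided p ≈ 0.2234, which is ≥ 0.01, so fail to reject H₀.
The data do not give significant evidence of an association between driver age and insurance claim amount.

t = -1.219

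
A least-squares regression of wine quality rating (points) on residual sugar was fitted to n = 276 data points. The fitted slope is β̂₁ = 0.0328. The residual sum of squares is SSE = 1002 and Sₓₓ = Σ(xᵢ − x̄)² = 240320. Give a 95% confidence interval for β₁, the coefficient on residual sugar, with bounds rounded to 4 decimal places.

(0.0251, 0.0405)

MSE = SSE/(n − 2) = 1002/274 = 3.65693.
SE(β̂₁) = √(MSE/Sₓₓ) = √(3.65693/240320) = 0.00390089.
df = n − 2 = 274.
t* = t_{0.025, 274} = 1.96866.
Margin = t* × SE = 1.96866 × 0.00390089 = 0.007680.
CI: 0.0328 ± 0.007680 → (0.0251, 0.0405).
With 95% confidence, each one-unit increase in residual sugar is associated with a change of between 0.0251 and 0.0405 points in wine quality rating.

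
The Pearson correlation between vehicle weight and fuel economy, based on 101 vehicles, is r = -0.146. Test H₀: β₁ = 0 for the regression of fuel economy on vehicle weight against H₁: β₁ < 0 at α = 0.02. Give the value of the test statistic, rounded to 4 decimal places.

t = r·√(n − 2)/√(1 − r²) = -0.146·√99/√0.978684 = -1.4684.
df = n − 2 = 99.
One-sided p ≈ 0.0726, which is ≥ 0.02, so fail to reject H₀.
The data do not give significant evidence of a linear association between vehicle weight and fuel economy.

t = -1.4684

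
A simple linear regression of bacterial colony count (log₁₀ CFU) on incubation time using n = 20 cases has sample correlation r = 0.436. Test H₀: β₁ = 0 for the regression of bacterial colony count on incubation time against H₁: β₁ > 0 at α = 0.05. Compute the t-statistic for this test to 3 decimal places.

t = 2.055

t = r·√(n − 2)/√(1 − r²) = 0.436·√18/√0.809904 = 2.055.
df = n − 2 = 18.
One-sided p ≈ 0.0273, which is < 0.05, so reject H₀.
There is evidence of a linear association between incubation time and bacterial colony count.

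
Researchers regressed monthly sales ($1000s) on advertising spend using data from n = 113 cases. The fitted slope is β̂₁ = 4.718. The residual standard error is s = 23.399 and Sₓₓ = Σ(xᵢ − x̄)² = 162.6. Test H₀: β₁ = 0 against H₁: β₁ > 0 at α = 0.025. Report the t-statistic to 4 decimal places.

SE(β̂₁) = s/√Sₓₓ = 23.399/√162.6 = 1.835.
t = 4.718 / 1.835 = 2.5711.
df = n − 2 = 111.
One-sided p ≈ 0.0057, which is < 0.025, so reject H₀.
There is evidence that the true slope on advertising spend is positive.

t = 2.5711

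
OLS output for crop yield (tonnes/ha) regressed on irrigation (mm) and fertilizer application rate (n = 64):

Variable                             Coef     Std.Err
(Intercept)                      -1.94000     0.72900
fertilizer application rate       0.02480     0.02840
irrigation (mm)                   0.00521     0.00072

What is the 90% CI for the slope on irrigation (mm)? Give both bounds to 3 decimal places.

(0.004, 0.006)

Read off: b = 0.00521, SE = 0.00072 for irrigation (mm).
df = n − k − 1 = 64 − 2 − 1 = 61.
t* = t_{0.05, 61} = 1.670219.
Margin = t* × SE = 1.670219 × 0.00072 = 0.00120.
CI: 0.00521 ± 0.00120 → (0.004, 0.006).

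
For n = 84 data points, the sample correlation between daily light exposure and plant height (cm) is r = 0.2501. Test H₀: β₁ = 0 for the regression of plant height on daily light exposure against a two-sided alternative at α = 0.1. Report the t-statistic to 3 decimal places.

t = 2.339

t = r·√(n − 2)/√(1 − r²) = 0.2501·√82/√0.93745 = 2.339.
df = n − 2 = 82.
Two-sided p ≈ 0.0218, which is < 0.1, so reject H₀.
There is evidence of a linear association between daily light exposure and plant height.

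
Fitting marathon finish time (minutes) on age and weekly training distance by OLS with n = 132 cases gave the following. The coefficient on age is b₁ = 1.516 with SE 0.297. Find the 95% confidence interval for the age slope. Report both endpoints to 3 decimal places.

df = n − k − 1 = 132 − 2 − 1 = 129.
t* = t_{0.025, 129} = 1.978524.
Margin = t* × SE = 1.978524 × 0.297 = 0.58762.
CI: 1.516 ± 0.58762 → (0.928, 2.104).
With 95% confidence, each one-unit increase in age is associated with a change of between 0.928 and 2.104 minutes in marathon finish time, holding the other predictors fixed.

(0.928, 2.104)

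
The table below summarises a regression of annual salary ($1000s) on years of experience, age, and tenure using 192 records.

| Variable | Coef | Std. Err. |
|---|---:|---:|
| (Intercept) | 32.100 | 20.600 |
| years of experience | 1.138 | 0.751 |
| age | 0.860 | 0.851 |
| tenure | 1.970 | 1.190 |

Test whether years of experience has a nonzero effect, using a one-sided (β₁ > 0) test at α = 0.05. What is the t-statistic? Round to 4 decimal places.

t = 1.5153

Read off: b = 1.138, SE = 0.751 for years of experience.
H₀: β₁ = 0 vs H₁: β₁ > 0.
t = 1.138 / 0.751 = 1.5153.
df = n − k − 1 = 192 − 3 − 1 = 188.
One-sided p ≈ 0.0657, which is ≥ 0.05, so fail to reject H₀.
The data do not give significant evidence that the true slope on years of experience is positive, holding the other predictors fixed.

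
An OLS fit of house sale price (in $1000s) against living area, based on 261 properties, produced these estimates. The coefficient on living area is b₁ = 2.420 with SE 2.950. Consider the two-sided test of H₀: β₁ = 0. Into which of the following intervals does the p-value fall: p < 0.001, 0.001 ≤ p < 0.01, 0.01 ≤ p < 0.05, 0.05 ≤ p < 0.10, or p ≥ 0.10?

p ≥ 0.10

t = 2.420 / 2.950 = 0.820.
df = n − 2 = 261 − 2 = 259.
Two-sided p = 2·P(T_{259} > |t|) ≈ 0.4128.
So p ≥ 0.10.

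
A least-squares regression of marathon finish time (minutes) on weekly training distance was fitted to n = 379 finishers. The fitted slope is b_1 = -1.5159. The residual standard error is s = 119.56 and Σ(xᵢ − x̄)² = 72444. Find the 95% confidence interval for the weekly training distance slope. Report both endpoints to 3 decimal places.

SE(b_1) = s/√Sₓₓ = 119.56/√72444 = 0.444206.
df = n − 2 = 377.
t* = t_{0.025, 377} = 1.966276.
Margin = t* × SE = 1.966276 × 0.444206 = 0.87343.
CI: -1.5159 ± 0.87343 → (-2.389, -0.642).
With 95% confidence, each one-unit increase in weekly training distance is associated with a change of between -2.389 and -0.642 minutes in marathon finish time.

(-2.389, -0.642)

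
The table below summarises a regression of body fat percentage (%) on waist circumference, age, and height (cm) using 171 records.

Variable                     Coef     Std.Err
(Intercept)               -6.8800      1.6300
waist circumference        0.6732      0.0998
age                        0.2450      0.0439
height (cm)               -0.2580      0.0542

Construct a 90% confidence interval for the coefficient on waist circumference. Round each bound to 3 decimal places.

(0.508, 0.838)

Read off: b = 0.6732, SE = 0.0998 for waist circumference.
df = n − k − 1 = 171 − 3 − 1 = 167.
t* = t_{0.05, 167} = 1.654029.
Margin = t* × SE = 1.654029 × 0.0998 = 0.16507.
CI: 0.6732 ± 0.16507 → (0.508, 0.838).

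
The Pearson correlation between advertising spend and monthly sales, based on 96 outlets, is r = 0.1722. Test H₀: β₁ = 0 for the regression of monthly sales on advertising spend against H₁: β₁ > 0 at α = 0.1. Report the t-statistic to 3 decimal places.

t = r·√(n − 2)/√(1 − r²) = 0.1722·√94/√0.970347 = 1.695.
df = n − 2 = 94.
One-sided p ≈ 0.0467, which is < 0.1, so reject H₀.
There is evidence of a linear association between advertising spend and monthly sales.

t = 1.695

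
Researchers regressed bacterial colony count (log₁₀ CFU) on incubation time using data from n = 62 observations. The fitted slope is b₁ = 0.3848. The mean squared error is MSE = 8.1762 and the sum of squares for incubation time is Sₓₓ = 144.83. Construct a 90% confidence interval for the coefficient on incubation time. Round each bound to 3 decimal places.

(-0.012, 0.782)

SE(b₁) = √(MSE/Sₓₓ) = √(8.1762/144.83) = 0.2376.
df = n − 2 = 60.
t* = t_{0.05, 60} = 1.670649.
Margin = t* × SE = 1.670649 × 0.2376 = 0.39695.
CI: 0.3848 ± 0.39695 → (-0.012, 0.782).
With 90% confidence, each one-unit increase in incubation time is associated with a change of between -0.012 and 0.782 log₁₀ CFU in bacterial colony count.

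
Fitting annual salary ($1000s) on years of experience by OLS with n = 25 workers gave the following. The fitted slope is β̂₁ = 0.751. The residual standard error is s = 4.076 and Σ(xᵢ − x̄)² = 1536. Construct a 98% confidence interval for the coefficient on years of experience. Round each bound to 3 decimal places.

SE(β̂₁) = s/√Sₓₓ = 4.076/√1536 = 0.104001.
df = n − 2 = 23.
t* = t_{0.01, 23} = 2.499867.
Margin = t* × SE = 2.499867 × 0.104001 = 0.25999.
CI: 0.751 ± 0.25999 → (0.491, 1.011).
With 98% confidence, each one-unit increase in years of experience is associated with a change of between 0.491 and 1.011 $1000s in annual salary.

(0.491, 1.011)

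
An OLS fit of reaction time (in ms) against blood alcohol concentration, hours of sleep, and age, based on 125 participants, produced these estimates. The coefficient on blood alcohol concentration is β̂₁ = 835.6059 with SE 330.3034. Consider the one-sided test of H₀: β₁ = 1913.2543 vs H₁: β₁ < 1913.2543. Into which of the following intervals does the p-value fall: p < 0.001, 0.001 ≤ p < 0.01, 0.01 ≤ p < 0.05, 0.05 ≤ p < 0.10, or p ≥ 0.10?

t = (835.6059 − 1913.2543) / 330.3034 = -3.263.
df = n − k − 1 = 125 − 3 − 1 = 121.
One-sided p = P(T_{121} < t) ≈ 0.0007.
So p < 0.001.

p < 0.001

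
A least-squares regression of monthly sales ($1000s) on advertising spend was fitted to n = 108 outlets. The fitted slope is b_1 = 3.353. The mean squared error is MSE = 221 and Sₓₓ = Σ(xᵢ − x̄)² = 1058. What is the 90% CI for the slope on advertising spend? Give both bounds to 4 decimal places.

(2.5946, 4.1114)

SE(b_1) = √(MSE/Sₓₓ) = √(221/1058) = 0.457039.
df = n − 2 = 106.
t* = t_{0.05, 106} = 1.659356.
Margin = t* × SE = 1.659356 × 0.457039 = 0.758390.
CI: 3.353 ± 0.758390 → (2.5946, 4.1114).
With 90% confidence, each one-unit increase in advertising spend is associated with a change of between 2.5946 and 4.1114 $1000s in monthly sales.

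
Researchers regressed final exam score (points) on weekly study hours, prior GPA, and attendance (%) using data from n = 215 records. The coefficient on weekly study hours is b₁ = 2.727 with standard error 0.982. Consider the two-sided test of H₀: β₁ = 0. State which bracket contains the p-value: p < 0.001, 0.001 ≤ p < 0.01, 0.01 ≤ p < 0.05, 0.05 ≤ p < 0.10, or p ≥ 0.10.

t = 2.727 / 0.982 = 2.777.
df = n − k − 1 = 215 − 3 − 1 = 211.
Two-sided p = 2·P(T_{211} > |t|) ≈ 0.0060.
So 0.001 ≤ p < 0.01.

0.001 ≤ p < 0.01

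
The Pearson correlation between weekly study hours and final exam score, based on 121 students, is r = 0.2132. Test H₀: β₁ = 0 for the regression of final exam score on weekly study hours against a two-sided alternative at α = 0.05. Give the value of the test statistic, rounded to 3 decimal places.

t = r·√(n − 2)/√(1 − r²) = 0.2132·√119/√0.954546 = 2.380.
df = n − 2 = 119.
Two-sided p ≈ 0.0189, which is < 0.05, so reject H₀.
There is evidence of a linear association between weekly study hours and final exam score.

t = 2.380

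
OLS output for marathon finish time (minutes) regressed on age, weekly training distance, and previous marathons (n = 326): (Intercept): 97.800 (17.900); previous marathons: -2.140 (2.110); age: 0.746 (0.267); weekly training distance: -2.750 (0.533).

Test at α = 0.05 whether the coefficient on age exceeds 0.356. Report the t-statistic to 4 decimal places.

Read off: b = 0.746, SE = 0.267 for age.
H₀: β₁ = 0.356 vs H₁: β₁ > 0.356.
t = (0.746 − 0.356) / 0.267 = 1.4607.
df = n − k − 1 = 326 − 3 − 1 = 322.
One-sided p ≈ 0.0725, which is ≥ 0.05, so fail to reject H₀.
The data do not give significant evidence that the true slope on age exceeds 0.356 minutes per unit, holding the other predictors fixed.

t = 1.4607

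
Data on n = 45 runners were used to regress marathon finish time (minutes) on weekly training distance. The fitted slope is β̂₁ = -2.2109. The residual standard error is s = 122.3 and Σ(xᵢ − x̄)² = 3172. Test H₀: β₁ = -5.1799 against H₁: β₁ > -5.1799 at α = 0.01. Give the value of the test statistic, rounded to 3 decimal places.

t = 1.367

SE(β̂₁) = s/√Sₓₓ = 122.3/√3172 = 2.1715.
t = (-2.2109 − (-5.1799)) / 2.1715 = 1.367.
df = n − 2 = 43.
One-sided p ≈ 0.0893, which is ≥ 0.01, so fail to reject H₀.
The data do not give significant evidence that the true slope on weekly training distance exceeds -5.1799 minutes per unit.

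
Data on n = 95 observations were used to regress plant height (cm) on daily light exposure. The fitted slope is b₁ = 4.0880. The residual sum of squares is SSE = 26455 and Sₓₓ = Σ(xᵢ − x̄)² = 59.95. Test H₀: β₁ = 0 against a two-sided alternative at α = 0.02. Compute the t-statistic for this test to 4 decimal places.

MSE = SSE/(n − 2) = 26455/93 = 284.462.
SE(b₁) = √(MSE/Sₓₓ) = √(284.462/59.95) = 2.1783.
t = 4.0880 / 2.1783 = 1.8767.
df = n − 2 = 93.
Two-sided p ≈ 0.0637, which is ≥ 0.02, so fail to reject H₀.
The data do not give significant evidence of an association between daily light exposure and plant height.

t = 1.8767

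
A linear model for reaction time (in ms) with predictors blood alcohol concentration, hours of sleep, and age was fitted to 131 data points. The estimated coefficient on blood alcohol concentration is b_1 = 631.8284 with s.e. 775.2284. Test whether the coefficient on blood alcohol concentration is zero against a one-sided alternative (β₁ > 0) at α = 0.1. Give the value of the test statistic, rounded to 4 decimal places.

t = 0.8150

H₀: β₁ = 0 vs H₁: β₁ > 0.
t = (b_1 − β₁⁰)/SE = 631.8284 / 775.2284 = 0.8150.
df = n − k − 1 = 131 − 3 − 1 = 127.
One-sided p ≈ 0.2083, which is ≥ 0.1, so fail to reject H₀.
The data do not give significant evidence that the true slope on blood alcohol concentration is positive, holding the other predictors fixed.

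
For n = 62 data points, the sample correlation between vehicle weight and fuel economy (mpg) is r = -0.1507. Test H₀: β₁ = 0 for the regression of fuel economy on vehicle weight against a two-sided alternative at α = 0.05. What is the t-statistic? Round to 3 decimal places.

t = r·√(n − 2)/√(1 − r²) = -0.1507·√60/√0.97729 = -1.181.
df = n − 2 = 60.
Two-sided p ≈ 0.2423, which is ≥ 0.05, so fail to reject H₀.
The data do not give significant evidence of a linear association between vehicle weight and fuel economy.

t = -1.181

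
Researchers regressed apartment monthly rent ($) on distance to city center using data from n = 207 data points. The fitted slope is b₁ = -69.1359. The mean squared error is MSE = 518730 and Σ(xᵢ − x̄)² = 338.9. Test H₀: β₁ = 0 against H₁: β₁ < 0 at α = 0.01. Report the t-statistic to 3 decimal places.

t = -1.767

SE(b₁) = √(MSE/Sₓₓ) = √(518730/338.9) = 39.1232.
t = -69.1359 / 39.1232 = -1.767.
df = n − 2 = 205.
One-sided p ≈ 0.0393, which is ≥ 0.01, so fail to reject H₀.
The data do not give significant evidence that the true slope on distance to city center is negative.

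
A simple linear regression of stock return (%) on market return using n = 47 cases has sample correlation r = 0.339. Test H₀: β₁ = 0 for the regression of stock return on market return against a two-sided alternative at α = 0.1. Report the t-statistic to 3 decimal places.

t = 2.417

t = r·√(n − 2)/√(1 − r²) = 0.339·√45/√0.885079 = 2.417.
df = n − 2 = 45.
Two-sided p ≈ 0.0198, which is < 0.1, so reject H₀.
There is evidence of a linear association between market return and stock return.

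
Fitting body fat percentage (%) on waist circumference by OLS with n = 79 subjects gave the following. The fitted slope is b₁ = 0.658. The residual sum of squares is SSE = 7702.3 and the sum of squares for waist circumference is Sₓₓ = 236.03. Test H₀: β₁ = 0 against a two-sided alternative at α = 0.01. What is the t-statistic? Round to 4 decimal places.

MSE = SSE/(n − 2) = 7702.3/77 = 100.03.
SE(b₁) = √(MSE/Sₓₓ) = √(100.03/236.03) = 0.651.
t = 0.658 / 0.651 = 1.0108.
df = n − 2 = 77.
Two-sided p ≈ 0.3153, which is ≥ 0.01, so fail to reject H₀.
The data do not give significant evidence of an association between waist circumference and body fat percentage.

t = 1.0108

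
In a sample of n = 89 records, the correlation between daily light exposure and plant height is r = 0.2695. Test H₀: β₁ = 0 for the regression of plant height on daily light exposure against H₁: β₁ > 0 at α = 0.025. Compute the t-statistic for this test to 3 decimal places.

t = 2.610

t = r·√(n − 2)/√(1 − r²) = 0.2695·√87/√0.92737 = 2.610.
df = n − 2 = 87.
One-sided p ≈ 0.0053, which is < 0.025, so reject H₀.
There is evidence of a linear association between daily light exposure and plant height.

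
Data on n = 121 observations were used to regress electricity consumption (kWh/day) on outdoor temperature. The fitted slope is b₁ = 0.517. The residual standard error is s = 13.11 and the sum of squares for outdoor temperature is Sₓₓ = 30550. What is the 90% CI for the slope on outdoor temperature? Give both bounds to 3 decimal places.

SE(b₁) = s/√Sₓₓ = 13.11/√30550 = 0.0750062.
df = n − 2 = 119.
t* = t_{0.05, 119} = 1.657759.
Margin = t* × SE = 1.657759 × 0.0750062 = 0.12434.
CI: 0.517 ± 0.12434 → (0.393, 0.641).
With 90% confidence, each one-unit increase in outdoor temperature is associated with a change of between 0.393 and 0.641 kWh/day in electricity consumption.

(0.393, 0.641)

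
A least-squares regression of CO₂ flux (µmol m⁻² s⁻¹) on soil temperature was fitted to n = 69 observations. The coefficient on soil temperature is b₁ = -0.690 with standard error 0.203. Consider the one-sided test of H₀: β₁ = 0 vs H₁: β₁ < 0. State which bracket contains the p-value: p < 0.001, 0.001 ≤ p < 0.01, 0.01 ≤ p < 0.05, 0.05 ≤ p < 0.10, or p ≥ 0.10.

p < 0.001

t = -0.690 / 0.203 = -3.399.
df = n − 2 = 69 − 2 = 67.
One-sided p = P(T_{67} < t) ≈ 0.0006.
So p < 0.001.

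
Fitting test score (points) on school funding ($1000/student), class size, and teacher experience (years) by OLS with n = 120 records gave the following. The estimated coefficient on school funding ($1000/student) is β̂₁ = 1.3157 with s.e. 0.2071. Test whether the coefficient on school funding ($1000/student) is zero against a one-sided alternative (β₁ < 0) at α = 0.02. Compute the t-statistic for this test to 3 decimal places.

H₀: β₁ = 0 vs H₁: β₁ < 0.
t = (β̂₁ − β₁⁰)/SE = 1.3157 / 0.2071 = 6.353.
df = n − k − 1 = 120 − 3 − 1 = 116.
One-sided p ≈ 1.0000, which is ≥ 0.02, so fail to reject H₀.
The data do not give significant evidence that the true slope on school funding ($1000/student) is negative, holding the other predictors fixed.

t = 6.353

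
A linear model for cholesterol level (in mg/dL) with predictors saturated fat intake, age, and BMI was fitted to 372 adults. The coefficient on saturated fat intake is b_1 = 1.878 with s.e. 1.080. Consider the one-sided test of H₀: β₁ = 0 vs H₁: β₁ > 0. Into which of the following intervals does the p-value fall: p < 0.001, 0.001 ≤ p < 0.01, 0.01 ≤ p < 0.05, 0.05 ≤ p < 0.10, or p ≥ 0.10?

t = 1.878 / 1.080 = 1.739.
df = n − k − 1 = 372 − 3 − 1 = 368.
One-sided p = P(T_{368} > t) ≈ 0.0414.
So 0.01 ≤ p < 0.05.

0.01 ≤ p < 0.05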